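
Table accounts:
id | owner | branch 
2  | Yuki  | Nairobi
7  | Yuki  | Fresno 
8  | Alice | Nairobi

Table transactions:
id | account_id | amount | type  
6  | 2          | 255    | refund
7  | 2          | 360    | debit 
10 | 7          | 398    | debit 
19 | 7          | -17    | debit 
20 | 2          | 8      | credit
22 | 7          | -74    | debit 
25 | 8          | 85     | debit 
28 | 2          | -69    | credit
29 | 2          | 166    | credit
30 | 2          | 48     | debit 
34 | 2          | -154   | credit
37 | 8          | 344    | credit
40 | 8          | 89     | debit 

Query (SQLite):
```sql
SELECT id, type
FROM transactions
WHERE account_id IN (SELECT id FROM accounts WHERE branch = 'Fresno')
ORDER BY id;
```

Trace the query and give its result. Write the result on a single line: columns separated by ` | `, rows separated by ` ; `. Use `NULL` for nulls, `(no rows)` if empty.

10 | debit ; 19 | debit ; 22 | debit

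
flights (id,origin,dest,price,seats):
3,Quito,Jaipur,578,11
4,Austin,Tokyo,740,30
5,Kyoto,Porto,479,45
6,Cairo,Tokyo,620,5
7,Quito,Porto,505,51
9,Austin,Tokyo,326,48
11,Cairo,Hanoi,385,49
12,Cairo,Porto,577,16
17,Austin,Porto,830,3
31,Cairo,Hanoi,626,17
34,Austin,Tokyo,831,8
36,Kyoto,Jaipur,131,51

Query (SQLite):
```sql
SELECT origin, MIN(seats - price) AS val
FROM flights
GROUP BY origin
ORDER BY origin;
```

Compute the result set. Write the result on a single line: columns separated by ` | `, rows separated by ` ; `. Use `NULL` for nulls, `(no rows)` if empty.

For each row compute seats - price.
Group by origin; take MIN of the expression per group.
  Austin: ids {4, 9, 17, 34} → MIN(seats - price)=-827
  Cairo: ids {6, 11, 12, 31} → MIN(seats - price)=-615
  Kyoto: ids {5, 36} → MIN(seats - price)=-434
  Quito: ids {3, 7} → MIN(seats - price)=-567

Austin | -827 ; Cairo | -615 ; Kyoto | -434 ; Quito | -567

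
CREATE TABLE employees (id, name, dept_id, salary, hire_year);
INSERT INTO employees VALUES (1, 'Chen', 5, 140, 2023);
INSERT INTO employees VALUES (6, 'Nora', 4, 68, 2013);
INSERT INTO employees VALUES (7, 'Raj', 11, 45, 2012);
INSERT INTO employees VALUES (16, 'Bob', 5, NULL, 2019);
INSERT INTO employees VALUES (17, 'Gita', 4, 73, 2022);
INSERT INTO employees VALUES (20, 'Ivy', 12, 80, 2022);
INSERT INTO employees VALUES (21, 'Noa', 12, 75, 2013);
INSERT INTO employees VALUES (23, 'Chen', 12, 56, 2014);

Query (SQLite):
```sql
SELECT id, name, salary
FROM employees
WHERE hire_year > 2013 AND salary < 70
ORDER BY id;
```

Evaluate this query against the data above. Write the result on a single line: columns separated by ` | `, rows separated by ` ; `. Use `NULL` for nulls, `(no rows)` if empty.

23 | Chen | 56

hire_year > 2013: ids {1, 16, 17, 20, 23}
salary < 70: ids {6, 7, 23}
Combine with AND.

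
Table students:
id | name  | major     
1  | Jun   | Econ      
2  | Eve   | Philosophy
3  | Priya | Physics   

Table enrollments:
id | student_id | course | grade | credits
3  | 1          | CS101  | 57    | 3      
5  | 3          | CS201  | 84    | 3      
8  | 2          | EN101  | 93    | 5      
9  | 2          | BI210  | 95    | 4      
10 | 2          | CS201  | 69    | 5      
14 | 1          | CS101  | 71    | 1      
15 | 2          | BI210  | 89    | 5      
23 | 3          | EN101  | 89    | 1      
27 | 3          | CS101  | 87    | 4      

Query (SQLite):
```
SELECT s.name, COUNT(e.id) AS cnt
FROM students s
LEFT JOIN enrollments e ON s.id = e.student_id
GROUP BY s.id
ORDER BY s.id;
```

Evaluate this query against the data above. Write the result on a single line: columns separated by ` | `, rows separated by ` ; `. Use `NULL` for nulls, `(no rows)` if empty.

LEFT JOIN keeps every students row; unmatched ones get NULL for enrollments columns.
Group by students.id and compute COUNT(e.id). COUNT(col) of an all-NULL group is 0.
  1: ids {3, 14} → COUNT(e.id)=2
  2: ids {8, 9, 10, 15} → COUNT(e.id)=4
  3: ids {5, 23, 27} → COUNT(e.id)=3

Jun | 2 ; Eve | 4 ; Priya | 3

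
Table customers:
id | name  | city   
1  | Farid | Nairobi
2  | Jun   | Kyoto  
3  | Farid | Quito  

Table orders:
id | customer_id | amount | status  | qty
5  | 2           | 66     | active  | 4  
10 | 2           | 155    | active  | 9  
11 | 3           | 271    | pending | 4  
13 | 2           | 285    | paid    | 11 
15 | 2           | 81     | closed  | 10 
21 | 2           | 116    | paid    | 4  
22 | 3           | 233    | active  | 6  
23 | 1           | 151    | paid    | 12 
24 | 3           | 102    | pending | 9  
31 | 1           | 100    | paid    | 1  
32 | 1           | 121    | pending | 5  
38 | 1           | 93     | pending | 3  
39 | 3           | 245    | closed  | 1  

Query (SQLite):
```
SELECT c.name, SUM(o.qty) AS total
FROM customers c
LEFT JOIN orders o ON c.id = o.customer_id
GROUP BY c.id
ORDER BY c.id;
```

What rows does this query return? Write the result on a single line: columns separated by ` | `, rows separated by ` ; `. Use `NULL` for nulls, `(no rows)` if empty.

LEFT JOIN keeps every customers row; unmatched ones get NULL for orders columns.
Group by customers.id and compute SUM(o.qty). SUM over an all-NULL group is NULL.
  1: ids {23, 31, 32, 38} → SUM(o.qty)=21
  2: ids {5, 10, 13, 15, 21} → SUM(o.qty)=38
  3: ids {11, 22, 24, 39} → SUM(o.qty)=20

Farid | 21 ; Jun | 38 ; Farid | 20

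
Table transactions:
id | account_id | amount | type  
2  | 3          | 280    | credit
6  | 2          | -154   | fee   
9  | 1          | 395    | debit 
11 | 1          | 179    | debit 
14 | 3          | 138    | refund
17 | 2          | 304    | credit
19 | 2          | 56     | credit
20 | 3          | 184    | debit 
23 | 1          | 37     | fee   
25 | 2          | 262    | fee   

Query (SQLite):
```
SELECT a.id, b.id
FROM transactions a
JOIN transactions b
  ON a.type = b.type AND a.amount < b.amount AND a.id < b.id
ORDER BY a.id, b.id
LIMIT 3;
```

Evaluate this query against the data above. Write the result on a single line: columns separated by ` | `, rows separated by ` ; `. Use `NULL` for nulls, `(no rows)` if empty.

Pairs (a,b) with same type, a.amount < b.amount, a.id < b.id.
type groups: credit:{2,17,19} debit:{9,11,20} fee:{6,23,25} refund:{14}
Ordered by (a.id, b.id); first 3.

2 | 17 ; 6 | 23 ; 6 | 25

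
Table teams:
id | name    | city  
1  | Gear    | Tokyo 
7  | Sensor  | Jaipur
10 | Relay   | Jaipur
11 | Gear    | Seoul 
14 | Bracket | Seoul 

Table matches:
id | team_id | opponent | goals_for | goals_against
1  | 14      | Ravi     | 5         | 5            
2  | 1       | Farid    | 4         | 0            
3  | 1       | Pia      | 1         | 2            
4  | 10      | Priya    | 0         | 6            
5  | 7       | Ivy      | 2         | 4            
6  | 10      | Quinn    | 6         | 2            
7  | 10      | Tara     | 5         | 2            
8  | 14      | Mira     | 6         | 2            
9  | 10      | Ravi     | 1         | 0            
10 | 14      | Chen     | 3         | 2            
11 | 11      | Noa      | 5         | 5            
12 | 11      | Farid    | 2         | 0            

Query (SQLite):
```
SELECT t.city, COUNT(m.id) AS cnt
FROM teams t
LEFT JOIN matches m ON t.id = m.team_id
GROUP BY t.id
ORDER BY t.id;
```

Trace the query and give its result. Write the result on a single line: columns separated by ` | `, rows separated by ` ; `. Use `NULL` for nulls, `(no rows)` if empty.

Tokyo | 2 ; Jaipur | 1 ; Jaipur | 4 ; Seoul | 2 ; Seoul | 3

LEFT JOIN keeps every teams row; unmatched ones get NULL for matches columns.
Group by teams.id and compute COUNT(m.id). COUNT(col) of an all-NULL group is 0.
  1: ids {2, 3} → COUNT(m.id)=2
  7: ids {5} → COUNT(m.id)=1
  10: ids {4, 6, 7, 9} → COUNT(m.id)=4
  11: ids {11, 12} → COUNT(m.id)=2
  14: ids {1, 8, 10} → COUNT(m.id)=3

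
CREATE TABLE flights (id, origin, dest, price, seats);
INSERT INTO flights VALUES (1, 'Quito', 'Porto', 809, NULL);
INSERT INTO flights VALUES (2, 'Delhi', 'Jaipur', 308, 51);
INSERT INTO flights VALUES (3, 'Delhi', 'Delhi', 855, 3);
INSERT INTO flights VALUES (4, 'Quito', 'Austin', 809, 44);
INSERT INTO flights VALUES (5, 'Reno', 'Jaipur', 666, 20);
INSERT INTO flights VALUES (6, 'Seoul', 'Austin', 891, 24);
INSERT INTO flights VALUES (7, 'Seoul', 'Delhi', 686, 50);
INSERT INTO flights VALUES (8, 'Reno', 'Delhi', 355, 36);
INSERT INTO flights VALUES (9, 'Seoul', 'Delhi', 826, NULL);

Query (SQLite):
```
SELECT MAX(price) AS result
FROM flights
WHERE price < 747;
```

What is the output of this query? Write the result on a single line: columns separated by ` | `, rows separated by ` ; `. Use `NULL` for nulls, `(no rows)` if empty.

Rows where price < 747 → price values: [308, 666, 686, 355].
MAX of non-NULL values = 686.

686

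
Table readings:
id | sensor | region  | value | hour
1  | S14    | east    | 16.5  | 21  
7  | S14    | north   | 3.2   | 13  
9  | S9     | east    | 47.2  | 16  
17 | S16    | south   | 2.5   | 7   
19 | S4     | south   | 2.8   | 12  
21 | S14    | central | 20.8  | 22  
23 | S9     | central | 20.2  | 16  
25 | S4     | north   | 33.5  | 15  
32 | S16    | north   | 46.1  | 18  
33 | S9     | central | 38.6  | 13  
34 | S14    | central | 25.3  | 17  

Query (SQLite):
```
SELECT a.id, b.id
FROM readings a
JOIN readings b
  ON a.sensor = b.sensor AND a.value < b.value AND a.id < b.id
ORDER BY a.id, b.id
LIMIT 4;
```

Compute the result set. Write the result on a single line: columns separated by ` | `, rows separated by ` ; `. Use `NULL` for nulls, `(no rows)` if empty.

1 | 21 ; 1 | 34 ; 7 | 21 ; 7 | 34

Pairs (a,b) with same sensor, a.value < b.value, a.id < b.id.
sensor groups: S14:{1,7,21,34} S16:{17,32} S4:{19,25} S9:{9,23,33}
Ordered by (a.id, b.id); first 4.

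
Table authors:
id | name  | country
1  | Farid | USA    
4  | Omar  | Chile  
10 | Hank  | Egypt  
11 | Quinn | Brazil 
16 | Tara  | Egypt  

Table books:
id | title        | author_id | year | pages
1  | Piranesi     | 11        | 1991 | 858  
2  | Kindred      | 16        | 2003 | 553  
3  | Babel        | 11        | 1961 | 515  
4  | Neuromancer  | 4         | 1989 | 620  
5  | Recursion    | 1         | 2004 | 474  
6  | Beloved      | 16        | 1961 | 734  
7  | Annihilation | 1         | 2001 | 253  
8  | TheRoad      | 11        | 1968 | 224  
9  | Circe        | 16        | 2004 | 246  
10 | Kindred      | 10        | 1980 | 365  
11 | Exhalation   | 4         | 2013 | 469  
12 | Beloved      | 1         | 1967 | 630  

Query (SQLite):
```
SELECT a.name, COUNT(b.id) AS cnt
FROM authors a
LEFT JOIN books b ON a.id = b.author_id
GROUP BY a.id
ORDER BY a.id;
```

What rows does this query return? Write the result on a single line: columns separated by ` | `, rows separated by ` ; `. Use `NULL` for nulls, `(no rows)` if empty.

Farid | 3 ; Omar | 2 ; Hank | 1 ; Quinn | 3 ; Tara | 3

LEFT JOIN keeps every authors row; unmatched ones get NULL for books columns.
Group by authors.id and compute COUNT(b.id). COUNT(col) of an all-NULL group is 0.
  1: ids {5, 7, 12} → COUNT(b.id)=3
  4: ids {4, 11} → COUNT(b.id)=2
  10: ids {10} → COUNT(b.id)=1
  11: ids {1, 3, 8} → COUNT(b.id)=3
  16: ids {2, 6, 9} → COUNT(b.id)=3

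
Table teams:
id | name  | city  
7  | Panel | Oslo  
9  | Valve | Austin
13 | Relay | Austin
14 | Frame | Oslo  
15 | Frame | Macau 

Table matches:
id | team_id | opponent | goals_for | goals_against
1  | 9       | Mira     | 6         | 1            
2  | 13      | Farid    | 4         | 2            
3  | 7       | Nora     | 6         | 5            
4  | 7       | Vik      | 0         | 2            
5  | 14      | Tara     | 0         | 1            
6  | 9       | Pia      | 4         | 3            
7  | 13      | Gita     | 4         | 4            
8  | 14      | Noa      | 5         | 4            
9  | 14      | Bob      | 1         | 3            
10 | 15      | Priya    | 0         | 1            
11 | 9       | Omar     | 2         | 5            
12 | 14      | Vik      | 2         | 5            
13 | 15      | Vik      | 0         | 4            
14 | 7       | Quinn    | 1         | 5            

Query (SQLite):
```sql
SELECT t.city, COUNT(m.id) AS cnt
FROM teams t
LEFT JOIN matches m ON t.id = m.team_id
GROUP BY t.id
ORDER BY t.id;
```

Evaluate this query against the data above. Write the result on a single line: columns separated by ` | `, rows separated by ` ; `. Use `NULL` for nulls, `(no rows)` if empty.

Oslo | 3 ; Austin | 3 ; Austin | 2 ; Oslo | 4 ; Macau | 2

LEFT JOIN keeps every teams row; unmatched ones get NULL for matches columns.
Group by teams.id and compute COUNT(m.id). COUNT(col) of an all-NULL group is 0.
  7: ids {3, 4, 14} → COUNT(m.id)=3
  9: ids {1, 6, 11} → COUNT(m.id)=3
  13: ids {2, 7} → COUNT(m.id)=2
  14: ids {5, 8, 9, 12} → COUNT(m.id)=4
  15: ids {10, 13} → COUNT(m.id)=2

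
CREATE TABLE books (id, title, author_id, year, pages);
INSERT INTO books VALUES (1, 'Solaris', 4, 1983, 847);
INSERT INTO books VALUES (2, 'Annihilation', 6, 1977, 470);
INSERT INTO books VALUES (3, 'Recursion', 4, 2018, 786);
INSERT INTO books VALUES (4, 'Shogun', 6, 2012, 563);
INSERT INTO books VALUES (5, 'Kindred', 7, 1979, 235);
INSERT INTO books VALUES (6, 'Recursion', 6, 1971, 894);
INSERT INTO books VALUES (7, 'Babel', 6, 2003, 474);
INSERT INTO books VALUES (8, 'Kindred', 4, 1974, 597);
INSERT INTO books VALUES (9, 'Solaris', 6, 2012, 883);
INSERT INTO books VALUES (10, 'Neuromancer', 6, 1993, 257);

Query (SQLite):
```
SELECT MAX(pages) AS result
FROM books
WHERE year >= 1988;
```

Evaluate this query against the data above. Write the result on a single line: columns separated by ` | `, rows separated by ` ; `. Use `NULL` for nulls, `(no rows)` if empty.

883

Rows where year >= 1988 → pages values: [786, 563, 474, 883, 257].
MAX of non-NULL values = 883.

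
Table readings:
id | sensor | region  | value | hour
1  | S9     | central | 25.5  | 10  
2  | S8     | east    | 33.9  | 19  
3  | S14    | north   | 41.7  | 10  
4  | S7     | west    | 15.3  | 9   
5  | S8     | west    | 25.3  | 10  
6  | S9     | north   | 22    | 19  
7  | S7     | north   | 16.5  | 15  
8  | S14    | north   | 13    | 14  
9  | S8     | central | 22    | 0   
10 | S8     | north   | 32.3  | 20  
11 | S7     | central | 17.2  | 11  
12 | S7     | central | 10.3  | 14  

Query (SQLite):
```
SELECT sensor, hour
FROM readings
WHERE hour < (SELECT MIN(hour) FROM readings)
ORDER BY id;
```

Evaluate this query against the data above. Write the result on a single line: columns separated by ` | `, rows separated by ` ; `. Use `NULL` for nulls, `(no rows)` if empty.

(no rows)

Scalar subquery: MIN(hour) over all readings rows = 0.
Keep rows where hour < that value.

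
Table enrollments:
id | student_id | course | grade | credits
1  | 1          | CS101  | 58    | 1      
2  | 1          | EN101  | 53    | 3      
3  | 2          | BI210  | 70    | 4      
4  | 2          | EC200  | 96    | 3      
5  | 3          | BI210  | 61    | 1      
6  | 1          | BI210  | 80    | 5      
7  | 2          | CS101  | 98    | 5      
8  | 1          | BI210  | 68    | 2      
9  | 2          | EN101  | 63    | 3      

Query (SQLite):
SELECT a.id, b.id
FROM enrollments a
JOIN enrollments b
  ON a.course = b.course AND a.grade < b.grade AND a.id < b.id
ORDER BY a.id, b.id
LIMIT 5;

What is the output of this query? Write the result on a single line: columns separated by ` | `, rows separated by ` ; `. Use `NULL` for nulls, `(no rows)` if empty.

Pairs (a,b) with same course, a.grade < b.grade, a.id < b.id.
course groups: BI210:{3,5,6,8} CS101:{1,7} EC200:{4} EN101:{2,9}
Ordered by (a.id, b.id); first 5.

1 | 7 ; 2 | 9 ; 3 | 6 ; 5 | 6 ; 5 | 8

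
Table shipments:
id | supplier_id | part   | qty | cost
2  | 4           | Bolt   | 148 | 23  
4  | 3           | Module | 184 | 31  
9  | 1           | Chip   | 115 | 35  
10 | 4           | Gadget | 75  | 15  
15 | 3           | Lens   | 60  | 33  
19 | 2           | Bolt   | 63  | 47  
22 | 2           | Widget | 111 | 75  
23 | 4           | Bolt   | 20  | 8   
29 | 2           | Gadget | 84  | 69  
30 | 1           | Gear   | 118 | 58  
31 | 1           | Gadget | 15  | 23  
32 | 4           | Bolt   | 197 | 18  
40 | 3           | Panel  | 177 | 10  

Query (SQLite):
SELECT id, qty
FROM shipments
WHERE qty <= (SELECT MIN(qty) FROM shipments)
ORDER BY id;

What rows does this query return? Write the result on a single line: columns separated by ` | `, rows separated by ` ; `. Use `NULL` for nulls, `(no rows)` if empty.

Scalar subquery: MIN(qty) over all shipments rows = 15.
Keep rows where qty <= that value.

31 | 15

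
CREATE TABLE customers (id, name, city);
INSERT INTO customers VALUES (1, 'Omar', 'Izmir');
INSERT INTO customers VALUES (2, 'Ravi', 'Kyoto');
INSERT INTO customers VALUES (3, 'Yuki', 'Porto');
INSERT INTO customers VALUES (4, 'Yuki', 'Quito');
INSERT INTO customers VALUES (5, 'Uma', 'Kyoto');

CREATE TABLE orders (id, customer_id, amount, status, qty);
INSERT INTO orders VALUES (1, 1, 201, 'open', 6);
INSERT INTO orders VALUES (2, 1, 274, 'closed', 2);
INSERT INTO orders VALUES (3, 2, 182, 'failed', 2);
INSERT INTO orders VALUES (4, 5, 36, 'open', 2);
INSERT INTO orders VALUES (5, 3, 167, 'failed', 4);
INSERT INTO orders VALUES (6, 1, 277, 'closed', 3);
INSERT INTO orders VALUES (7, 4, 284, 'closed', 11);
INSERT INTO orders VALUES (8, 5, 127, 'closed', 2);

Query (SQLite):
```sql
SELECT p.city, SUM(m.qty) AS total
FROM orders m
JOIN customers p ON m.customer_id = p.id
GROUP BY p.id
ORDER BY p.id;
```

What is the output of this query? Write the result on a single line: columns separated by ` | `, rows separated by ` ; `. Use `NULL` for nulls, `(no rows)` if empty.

Izmir | 11 ; Kyoto | 2 ; Porto | 4 ; Quito | 11 ; Kyoto | 4

Join each orders row to its customers via customer_id.
Group joined rows by customers.id; compute SUM(m.qty) per group.
  1: ids {1, 2, 6} → SUM(m.qty)=11
  2: ids {3} → SUM(m.qty)=2
  3: ids {5} → SUM(m.qty)=4
  4: ids {7} → SUM(m.qty)=11
  5: ids {4, 8} → SUM(m.qty)=4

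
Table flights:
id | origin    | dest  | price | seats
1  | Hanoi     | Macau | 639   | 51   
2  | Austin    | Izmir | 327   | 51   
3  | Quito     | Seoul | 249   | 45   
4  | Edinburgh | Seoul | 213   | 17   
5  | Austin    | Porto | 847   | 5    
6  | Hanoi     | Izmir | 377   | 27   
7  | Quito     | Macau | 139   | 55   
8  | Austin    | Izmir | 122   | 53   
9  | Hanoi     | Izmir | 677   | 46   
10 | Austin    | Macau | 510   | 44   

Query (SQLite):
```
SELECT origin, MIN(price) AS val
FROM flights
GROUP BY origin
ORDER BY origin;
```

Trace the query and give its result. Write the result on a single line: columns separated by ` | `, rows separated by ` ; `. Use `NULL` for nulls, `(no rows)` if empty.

Partition flights by origin; compute MIN(price) within each group.
  Austin: ids {2, 5, 8, 10} → MIN(price)=122
  Edinburgh: ids {4} → MIN(price)=213
  Hanoi: ids {1, 6, 9} → MIN(price)=377
  Quito: ids {3, 7} → MIN(price)=139

Austin | 122 ; Edinburgh | 213 ; Hanoi | 377 ; Quito | 139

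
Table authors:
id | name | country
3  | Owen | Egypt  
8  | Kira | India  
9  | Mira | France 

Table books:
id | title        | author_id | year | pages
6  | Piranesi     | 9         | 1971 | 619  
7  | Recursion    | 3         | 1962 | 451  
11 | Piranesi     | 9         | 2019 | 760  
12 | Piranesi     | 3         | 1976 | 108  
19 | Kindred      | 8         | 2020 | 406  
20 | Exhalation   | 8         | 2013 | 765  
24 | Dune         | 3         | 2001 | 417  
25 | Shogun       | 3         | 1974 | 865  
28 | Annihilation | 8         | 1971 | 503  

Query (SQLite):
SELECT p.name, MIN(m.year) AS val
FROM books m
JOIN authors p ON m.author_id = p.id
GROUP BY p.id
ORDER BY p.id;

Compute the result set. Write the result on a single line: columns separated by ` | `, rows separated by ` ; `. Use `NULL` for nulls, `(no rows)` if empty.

Owen | 1962 ; Kira | 1971 ; Mira | 1971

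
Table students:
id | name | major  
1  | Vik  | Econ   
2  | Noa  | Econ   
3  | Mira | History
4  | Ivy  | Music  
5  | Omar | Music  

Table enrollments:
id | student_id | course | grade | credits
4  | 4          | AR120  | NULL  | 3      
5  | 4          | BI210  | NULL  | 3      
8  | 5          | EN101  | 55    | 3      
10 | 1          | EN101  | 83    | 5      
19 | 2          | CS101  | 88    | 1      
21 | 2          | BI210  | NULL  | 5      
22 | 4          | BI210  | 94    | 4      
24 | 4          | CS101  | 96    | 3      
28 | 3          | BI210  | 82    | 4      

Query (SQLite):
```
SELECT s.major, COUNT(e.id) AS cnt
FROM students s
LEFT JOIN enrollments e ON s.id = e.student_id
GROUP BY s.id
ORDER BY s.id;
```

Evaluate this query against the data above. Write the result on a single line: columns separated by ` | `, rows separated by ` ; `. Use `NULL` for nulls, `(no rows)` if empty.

LEFT JOIN keeps every students row; unmatched ones get NULL for enrollments columns.
Group by students.id and compute COUNT(e.id). COUNT(col) of an all-NULL group is 0.
  1: ids {10} → COUNT(e.id)=1
  2: ids {19, 21} → COUNT(e.id)=2
  3: ids {28} → COUNT(e.id)=1
  4: ids {4, 5, 22, 24} → COUNT(e.id)=4
  5: ids {8} → COUNT(e.id)=1

Econ | 1 ; Econ | 2 ; History | 1 ; Music | 4 ; Music | 1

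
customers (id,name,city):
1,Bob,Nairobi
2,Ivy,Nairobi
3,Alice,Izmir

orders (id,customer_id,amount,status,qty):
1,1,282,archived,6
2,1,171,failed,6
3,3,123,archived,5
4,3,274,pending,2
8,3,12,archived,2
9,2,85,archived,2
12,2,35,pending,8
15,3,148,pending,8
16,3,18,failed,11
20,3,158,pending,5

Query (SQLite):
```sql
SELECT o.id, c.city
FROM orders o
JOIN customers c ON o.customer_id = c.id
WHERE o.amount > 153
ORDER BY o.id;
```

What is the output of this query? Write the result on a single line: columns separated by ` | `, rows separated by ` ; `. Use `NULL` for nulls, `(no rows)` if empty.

Each orders row matches the customers row where customer_id = customers.id.
Then keep rows with o.amount > 153.

1 | Nairobi ; 2 | Nairobi ; 4 | Izmir ; 20 | Izmir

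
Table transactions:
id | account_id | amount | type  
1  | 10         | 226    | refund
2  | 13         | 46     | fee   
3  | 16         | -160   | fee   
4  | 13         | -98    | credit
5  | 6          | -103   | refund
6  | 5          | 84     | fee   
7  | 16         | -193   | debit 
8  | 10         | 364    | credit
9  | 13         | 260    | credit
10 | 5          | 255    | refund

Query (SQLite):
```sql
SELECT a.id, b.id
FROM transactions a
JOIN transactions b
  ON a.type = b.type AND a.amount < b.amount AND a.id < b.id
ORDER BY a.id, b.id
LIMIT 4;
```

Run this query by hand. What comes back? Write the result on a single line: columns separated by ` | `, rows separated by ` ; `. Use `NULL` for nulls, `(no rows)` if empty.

Pairs (a,b) with same type, a.amount < b.amount, a.id < b.id.
type groups: credit:{4,8,9} debit:{7} fee:{2,3,6} refund:{1,5,10}
Ordered by (a.id, b.id); first 4.

1 | 10 ; 2 | 6 ; 3 | 6 ; 4 | 8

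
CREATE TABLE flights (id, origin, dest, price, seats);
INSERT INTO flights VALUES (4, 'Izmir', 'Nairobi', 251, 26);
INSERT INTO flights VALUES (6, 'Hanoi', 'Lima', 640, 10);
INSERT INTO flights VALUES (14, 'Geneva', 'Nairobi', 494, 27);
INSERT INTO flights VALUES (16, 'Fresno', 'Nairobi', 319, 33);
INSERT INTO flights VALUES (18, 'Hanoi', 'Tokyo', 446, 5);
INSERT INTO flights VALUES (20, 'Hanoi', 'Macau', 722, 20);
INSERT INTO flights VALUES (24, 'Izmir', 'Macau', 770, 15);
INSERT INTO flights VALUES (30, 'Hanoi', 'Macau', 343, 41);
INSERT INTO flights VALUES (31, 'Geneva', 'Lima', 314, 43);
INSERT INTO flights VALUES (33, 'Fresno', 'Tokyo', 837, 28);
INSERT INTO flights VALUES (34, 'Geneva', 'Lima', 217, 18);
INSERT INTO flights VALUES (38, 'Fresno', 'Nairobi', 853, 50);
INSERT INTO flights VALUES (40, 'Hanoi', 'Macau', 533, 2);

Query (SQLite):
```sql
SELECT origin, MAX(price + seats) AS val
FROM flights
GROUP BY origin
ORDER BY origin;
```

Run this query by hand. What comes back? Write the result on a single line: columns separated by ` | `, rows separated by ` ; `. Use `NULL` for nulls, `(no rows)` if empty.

For each row compute price + seats.
Group by origin; take MAX of the expression per group.
  Fresno: ids {16, 33, 38} → MAX(price + seats)=903
  Geneva: ids {14, 31, 34} → MAX(price + seats)=521
  Hanoi: ids {6, 18, 20, 30, 40} → MAX(price + seats)=742
  Izmir: ids {4, 24} → MAX(price + seats)=785

Fresno | 903 ; Geneva | 521 ; Hanoi | 742 ; Izmir | 785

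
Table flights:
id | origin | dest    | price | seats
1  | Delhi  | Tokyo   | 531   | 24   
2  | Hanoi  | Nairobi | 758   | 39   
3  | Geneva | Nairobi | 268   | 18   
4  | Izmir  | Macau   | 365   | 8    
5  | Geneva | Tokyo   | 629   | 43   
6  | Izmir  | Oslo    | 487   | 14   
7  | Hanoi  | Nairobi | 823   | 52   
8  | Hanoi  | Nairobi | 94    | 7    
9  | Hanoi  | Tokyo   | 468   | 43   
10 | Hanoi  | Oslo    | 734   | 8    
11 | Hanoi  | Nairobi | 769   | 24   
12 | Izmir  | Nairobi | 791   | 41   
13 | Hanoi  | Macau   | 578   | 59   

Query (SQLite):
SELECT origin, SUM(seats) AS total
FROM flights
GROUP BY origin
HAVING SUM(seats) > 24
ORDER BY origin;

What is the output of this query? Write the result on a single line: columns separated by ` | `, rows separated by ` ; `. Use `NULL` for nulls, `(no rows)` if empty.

Geneva | 61 ; Hanoi | 232 ; Izmir | 63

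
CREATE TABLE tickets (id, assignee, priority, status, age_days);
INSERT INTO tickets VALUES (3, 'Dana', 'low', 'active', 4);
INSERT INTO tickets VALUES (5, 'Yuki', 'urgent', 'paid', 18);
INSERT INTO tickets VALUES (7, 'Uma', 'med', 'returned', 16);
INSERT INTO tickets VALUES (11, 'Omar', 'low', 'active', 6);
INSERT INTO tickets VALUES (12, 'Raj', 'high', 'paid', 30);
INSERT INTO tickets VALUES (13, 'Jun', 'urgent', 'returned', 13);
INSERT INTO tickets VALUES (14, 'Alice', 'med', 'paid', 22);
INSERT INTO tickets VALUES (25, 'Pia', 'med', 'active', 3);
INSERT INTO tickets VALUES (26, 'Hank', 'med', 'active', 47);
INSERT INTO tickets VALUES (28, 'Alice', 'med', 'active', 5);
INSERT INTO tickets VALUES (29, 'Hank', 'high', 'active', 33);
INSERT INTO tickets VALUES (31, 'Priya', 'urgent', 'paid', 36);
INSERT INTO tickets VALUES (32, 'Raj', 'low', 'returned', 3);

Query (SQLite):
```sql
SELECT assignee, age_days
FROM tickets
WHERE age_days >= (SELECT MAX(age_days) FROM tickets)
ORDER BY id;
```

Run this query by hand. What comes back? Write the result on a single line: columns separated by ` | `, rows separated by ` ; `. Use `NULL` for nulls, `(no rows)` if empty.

Hank | 47

Scalar subquery: MAX(age_days) over all tickets rows = 47.
Keep rows where age_days >= that value.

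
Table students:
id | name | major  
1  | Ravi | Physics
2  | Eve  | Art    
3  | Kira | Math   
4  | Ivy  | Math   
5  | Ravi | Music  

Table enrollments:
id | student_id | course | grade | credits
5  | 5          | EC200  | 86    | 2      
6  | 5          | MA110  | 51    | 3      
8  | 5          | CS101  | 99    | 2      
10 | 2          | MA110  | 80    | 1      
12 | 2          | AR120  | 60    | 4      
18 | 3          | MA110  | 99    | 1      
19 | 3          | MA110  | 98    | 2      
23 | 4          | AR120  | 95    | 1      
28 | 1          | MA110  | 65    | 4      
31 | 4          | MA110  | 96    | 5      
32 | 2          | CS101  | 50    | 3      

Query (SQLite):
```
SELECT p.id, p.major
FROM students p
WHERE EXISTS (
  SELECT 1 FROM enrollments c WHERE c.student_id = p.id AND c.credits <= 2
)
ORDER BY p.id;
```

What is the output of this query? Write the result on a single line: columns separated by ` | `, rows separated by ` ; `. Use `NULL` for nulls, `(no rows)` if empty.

2 | Art ; 3 | Math ; 4 | Math ; 5 | Music

For each students row, check whether any enrollments with matching student_id has credits <= 2.
Keep rows where that is true.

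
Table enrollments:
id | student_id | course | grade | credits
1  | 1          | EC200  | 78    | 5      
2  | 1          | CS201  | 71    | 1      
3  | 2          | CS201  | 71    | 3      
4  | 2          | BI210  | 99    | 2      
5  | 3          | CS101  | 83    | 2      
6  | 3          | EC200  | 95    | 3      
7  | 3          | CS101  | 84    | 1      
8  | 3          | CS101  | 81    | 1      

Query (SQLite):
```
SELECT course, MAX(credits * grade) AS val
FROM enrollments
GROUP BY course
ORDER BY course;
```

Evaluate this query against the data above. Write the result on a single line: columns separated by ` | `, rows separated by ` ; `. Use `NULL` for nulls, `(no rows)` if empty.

For each row compute credits * grade.
Group by course; take MAX of the expression per group.
  BI210: ids {4} → MAX(credits * grade)=198
  CS101: ids {5, 7, 8} → MAX(credits * grade)=166
  CS201: ids {2, 3} → MAX(credits * grade)=213
  EC200: ids {1, 6} → MAX(credits * grade)=390

BI210 | 198 ; CS101 | 166 ; CS201 | 213 ; EC200 | 390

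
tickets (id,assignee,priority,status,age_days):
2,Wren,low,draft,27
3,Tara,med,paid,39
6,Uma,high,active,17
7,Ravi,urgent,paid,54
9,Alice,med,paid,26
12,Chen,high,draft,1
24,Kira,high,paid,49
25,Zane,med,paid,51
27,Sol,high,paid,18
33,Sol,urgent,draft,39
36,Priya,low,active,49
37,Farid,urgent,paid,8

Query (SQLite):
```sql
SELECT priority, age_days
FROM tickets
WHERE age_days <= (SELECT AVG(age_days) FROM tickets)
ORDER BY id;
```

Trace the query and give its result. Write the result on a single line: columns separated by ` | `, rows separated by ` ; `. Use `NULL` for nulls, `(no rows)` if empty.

low | 27 ; high | 17 ; med | 26 ; high | 1 ; high | 18 ; urgent | 8

Scalar subquery: AVG(age_days) over all tickets rows = 31.5.
Keep rows where age_days <= that value.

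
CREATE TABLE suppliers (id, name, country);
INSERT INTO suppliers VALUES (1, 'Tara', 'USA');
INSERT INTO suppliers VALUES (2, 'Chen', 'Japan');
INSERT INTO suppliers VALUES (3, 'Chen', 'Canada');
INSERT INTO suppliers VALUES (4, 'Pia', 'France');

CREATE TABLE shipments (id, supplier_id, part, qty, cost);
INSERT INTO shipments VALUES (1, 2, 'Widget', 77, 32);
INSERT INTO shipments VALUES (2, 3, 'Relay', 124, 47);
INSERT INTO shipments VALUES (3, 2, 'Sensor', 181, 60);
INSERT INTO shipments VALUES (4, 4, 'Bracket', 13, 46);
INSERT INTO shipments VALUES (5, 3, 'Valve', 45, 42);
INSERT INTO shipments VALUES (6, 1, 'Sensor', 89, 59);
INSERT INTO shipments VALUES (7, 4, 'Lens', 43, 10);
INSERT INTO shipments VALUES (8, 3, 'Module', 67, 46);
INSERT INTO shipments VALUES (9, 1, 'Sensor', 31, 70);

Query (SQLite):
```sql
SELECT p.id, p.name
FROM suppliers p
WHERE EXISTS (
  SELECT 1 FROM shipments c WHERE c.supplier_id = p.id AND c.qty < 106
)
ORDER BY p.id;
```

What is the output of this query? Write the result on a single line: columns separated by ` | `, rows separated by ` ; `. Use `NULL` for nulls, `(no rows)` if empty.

For each suppliers row, check whether any shipments with matching supplier_id has qty < 106.
Keep rows where that is true.

1 | Tara ; 2 | Chen ; 3 | Chen ; 4 | Pia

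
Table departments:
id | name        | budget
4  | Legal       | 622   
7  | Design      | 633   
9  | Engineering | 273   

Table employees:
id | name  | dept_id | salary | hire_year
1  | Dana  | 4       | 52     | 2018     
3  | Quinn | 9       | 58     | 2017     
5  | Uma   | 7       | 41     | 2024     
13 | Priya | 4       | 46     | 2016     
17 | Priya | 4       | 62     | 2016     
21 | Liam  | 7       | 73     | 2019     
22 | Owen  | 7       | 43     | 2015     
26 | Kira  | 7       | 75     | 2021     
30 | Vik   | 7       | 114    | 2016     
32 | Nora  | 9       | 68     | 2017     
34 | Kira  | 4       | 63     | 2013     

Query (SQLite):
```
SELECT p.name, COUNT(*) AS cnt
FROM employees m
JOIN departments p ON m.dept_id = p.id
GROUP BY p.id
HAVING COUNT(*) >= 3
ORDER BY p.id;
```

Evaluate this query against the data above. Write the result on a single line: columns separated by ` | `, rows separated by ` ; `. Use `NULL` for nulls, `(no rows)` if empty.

Legal | 4 ; Design | 5

Join each employees row to its departments via dept_id.
Group joined rows by departments.id; compute COUNT(*) per group.
HAVING: keep groups with count ≥ 3.
  4: ids {1, 13, 17, 34} → COUNT(*)=4
  7: ids {5, 21, 22, 26, 30} → COUNT(*)=5
  9: ids {3, 32} → COUNT(*)=2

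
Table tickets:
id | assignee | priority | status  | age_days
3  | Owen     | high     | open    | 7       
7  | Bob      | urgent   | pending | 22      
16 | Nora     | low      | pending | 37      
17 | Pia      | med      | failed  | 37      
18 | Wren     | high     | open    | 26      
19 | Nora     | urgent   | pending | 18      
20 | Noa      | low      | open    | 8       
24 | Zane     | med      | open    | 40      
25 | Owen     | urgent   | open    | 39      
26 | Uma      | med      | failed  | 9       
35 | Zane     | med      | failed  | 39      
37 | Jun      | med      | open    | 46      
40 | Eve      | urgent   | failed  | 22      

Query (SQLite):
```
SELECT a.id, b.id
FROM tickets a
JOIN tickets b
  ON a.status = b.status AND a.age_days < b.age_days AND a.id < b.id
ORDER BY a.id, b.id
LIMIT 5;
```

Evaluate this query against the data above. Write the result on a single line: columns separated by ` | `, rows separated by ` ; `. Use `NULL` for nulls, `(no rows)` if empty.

3 | 18 ; 3 | 20 ; 3 | 24 ; 3 | 25 ; 3 | 37

Pairs (a,b) with same status, a.age_days < b.age_days, a.id < b.id.
status groups: failed:{17,26,35,40} open:{3,18,20,24,25,37} pending:{7,16,19}
Ordered by (a.id, b.id); first 5.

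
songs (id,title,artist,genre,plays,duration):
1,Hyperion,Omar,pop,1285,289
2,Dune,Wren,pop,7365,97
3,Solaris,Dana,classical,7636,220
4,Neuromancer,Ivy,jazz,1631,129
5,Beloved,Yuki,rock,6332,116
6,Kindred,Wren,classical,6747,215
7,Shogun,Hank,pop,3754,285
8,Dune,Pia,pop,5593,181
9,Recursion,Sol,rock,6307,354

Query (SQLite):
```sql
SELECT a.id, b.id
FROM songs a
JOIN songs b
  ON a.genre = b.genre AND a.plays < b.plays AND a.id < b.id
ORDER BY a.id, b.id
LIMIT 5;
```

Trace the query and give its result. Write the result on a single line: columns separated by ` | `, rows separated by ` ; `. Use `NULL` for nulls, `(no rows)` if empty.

1 | 2 ; 1 | 7 ; 1 | 8 ; 7 | 8

Pairs (a,b) with same genre, a.plays < b.plays, a.id < b.id.
genre groups: classical:{3,6} jazz:{4} pop:{1,2,7,8} rock:{5,9}
Ordered by (a.id, b.id); first 5.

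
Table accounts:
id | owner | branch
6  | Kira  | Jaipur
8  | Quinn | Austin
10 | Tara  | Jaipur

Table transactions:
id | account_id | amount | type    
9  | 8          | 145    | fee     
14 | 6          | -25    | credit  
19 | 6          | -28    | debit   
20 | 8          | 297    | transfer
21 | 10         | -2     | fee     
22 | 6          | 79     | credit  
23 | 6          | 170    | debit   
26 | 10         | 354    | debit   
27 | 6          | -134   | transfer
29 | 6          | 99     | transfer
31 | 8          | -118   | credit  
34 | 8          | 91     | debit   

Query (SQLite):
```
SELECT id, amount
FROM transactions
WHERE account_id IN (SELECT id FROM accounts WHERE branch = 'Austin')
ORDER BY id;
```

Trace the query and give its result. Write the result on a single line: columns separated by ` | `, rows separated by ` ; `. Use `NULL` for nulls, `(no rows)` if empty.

Inner query: accounts.id where branch = 'Austin'.
Outer: keep transactions rows whose account_id is in that set.
Inner query → {8}

9 | 145 ; 20 | 297 ; 31 | -118 ; 34 | 91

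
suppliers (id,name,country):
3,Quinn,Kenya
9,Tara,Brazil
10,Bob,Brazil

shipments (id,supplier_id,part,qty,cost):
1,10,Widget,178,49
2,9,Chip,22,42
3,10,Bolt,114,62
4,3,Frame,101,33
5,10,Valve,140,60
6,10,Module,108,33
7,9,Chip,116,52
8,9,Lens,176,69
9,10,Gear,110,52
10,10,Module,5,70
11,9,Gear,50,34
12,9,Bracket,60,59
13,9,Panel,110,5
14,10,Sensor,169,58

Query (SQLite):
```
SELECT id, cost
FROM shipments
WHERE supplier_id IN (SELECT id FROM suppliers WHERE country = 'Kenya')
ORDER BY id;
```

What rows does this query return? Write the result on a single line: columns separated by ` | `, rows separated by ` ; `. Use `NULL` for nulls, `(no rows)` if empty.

4 | 33

Inner query: suppliers.id where country = 'Kenya'.
Outer: keep shipments rows whose supplier_id is in that set.
Inner query → {3}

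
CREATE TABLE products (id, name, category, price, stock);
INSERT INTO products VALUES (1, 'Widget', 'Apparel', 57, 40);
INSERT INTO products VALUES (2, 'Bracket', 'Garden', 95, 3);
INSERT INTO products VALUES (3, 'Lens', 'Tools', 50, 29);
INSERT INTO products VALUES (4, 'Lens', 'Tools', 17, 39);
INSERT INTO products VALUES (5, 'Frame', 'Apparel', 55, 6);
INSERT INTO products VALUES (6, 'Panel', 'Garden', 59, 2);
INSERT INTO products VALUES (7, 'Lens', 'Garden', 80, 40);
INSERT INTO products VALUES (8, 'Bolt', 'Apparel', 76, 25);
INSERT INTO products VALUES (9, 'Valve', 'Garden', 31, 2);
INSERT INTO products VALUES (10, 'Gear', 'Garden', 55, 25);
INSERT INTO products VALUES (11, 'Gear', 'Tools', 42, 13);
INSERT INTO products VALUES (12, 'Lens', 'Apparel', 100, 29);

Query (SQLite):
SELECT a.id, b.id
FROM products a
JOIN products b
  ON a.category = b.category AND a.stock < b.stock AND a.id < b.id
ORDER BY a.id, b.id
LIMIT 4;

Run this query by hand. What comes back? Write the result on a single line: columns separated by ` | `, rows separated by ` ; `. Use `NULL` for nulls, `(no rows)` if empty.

Pairs (a,b) with same category, a.stock < b.stock, a.id < b.id.
category groups: Apparel:{1,5,8,12} Garden:{2,6,7,9,10} Tools:{3,4,11}
Ordered by (a.id, b.id); first 4.

2 | 7 ; 2 | 10 ; 3 | 4 ; 5 | 8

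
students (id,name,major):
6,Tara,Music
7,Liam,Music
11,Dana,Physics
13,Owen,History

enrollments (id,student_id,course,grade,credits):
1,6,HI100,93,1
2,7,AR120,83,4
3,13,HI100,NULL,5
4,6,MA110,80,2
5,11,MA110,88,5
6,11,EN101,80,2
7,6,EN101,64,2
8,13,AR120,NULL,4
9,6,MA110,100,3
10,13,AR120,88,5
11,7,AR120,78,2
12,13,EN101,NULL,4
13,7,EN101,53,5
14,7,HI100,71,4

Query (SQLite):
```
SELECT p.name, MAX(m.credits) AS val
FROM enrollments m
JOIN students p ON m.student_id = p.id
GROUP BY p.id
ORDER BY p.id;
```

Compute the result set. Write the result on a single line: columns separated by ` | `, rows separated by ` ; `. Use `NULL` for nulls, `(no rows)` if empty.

Tara | 3 ; Liam | 5 ; Dana | 5 ; Owen | 5

Join each enrollments row to its students via student_id.
Group joined rows by students.id; compute MAX(m.credits) per group.
  6: ids {1, 4, 7, 9} → MAX(m.credits)=3
  7: ids {2, 11, 13, 14} → MAX(m.credits)=5
  11: ids {5, 6} → MAX(m.credits)=5
  13: ids {3, 8, 10, 12} → MAX(m.credits)=5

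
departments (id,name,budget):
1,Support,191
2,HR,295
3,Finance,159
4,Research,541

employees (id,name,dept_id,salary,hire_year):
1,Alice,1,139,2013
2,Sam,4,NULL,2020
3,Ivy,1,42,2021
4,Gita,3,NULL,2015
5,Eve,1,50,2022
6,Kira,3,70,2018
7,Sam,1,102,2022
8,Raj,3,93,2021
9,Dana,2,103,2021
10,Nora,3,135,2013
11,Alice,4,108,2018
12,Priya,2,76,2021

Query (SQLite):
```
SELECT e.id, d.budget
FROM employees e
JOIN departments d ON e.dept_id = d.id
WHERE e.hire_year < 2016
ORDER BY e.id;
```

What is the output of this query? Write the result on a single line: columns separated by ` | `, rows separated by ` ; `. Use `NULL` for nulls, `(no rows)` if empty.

1 | 191 ; 4 | 159 ; 10 | 159

Each employees row matches the departments row where dept_id = departments.id.
Then keep rows with e.hire_year < 2016.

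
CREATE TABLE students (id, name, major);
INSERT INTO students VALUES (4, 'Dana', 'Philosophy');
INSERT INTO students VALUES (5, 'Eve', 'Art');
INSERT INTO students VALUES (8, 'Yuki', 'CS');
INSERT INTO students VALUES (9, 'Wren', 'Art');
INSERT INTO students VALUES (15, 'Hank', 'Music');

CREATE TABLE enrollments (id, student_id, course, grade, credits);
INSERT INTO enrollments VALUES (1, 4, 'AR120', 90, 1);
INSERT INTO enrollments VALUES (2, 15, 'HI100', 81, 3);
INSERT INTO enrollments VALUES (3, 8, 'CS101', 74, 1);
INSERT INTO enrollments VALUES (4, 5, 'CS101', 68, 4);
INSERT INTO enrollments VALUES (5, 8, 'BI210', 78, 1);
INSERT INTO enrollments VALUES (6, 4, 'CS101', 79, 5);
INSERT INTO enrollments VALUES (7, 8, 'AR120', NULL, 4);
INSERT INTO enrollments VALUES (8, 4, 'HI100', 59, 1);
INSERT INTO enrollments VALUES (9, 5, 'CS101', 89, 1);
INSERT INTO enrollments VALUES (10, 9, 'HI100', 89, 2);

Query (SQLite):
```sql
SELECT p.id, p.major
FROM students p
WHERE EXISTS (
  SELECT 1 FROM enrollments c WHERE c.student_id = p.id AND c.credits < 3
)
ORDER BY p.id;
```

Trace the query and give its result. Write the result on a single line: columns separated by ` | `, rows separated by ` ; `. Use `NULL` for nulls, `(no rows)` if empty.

4 | Philosophy ; 5 | Art ; 8 | CS ; 9 | Art

For each students row, check whether any enrollments with matching student_id has credits < 3.
Keep rows where that is true.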